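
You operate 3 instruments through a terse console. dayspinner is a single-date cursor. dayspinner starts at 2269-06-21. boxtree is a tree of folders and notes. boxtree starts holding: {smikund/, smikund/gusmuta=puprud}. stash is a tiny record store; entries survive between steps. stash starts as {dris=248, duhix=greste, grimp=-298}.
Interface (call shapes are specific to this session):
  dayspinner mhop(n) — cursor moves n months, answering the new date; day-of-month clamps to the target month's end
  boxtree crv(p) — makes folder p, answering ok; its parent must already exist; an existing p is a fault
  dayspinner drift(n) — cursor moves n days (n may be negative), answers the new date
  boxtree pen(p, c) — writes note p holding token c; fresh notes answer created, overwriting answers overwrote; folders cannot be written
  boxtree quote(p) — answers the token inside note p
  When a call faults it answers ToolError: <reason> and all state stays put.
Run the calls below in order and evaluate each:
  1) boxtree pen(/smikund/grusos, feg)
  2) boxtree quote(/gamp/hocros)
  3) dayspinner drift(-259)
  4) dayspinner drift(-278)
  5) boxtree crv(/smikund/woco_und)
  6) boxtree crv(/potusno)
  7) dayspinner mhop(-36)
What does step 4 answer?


CALL boxtree pen[p='/smikund/grusos'; c='feg']
RET  created
CALL boxtree quote[p='/gamp/hocros']
RET  ToolError: not found
CALL dayspinner drift[n='-259']
RET  2268-10-05
CALL dayspinner drift[n='-278']
RET  2268-01-01
CALL boxtree crv[p='/smikund/woco_und']
RET  ok
CALL boxtree crv[p='/potusno']
RET  ok
CALL dayspinner mhop[n='-36']
RET  2265-01-01

Answer: 2268-01-01


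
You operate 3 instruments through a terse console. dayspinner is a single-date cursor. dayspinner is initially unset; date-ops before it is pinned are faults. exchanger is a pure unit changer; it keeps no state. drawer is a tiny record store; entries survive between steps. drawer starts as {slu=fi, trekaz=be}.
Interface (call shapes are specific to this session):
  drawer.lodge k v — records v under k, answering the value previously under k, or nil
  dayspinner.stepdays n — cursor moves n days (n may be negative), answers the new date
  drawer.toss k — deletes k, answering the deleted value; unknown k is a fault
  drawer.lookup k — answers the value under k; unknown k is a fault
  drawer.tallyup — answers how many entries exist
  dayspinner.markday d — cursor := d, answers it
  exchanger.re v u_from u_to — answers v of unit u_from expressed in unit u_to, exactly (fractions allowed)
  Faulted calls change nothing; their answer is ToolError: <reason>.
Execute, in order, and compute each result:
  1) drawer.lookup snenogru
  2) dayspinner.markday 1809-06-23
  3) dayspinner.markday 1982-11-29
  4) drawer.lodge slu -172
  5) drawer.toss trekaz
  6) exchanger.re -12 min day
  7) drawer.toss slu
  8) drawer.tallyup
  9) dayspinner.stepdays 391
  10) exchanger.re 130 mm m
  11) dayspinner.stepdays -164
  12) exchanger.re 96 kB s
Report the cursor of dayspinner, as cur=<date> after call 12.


$ drawer.lookup k='snenogru'
[out] ToolError: no such key snenogru
$ dayspinner.markday d='1809-06-23'
[out] 1809-06-23
$ dayspinner.markday d='1982-11-29'
[out] 1982-11-29
$ drawer.lodge k='slu' v='-172'
[out] fi
$ drawer.toss k='trekaz'
[out] be
$ exchanger.re v='-12' u_from='min' u_to='day'
[out] -1/120
$ drawer.toss k='slu'
[out] -172
$ drawer.tallyup
[out] 0
$ dayspinner.stepdays n='391'
[out] 1983-12-25
$ exchanger.re v='130' u_from='mm' u_to='m'
[out] 13/100
$ dayspinner.stepdays n='-164'
[out] 1983-07-14
$ exchanger.re v='96' u_from='kB' u_to='s'
[out] ToolError: incompatible units

Answer: cur=1983-07-14


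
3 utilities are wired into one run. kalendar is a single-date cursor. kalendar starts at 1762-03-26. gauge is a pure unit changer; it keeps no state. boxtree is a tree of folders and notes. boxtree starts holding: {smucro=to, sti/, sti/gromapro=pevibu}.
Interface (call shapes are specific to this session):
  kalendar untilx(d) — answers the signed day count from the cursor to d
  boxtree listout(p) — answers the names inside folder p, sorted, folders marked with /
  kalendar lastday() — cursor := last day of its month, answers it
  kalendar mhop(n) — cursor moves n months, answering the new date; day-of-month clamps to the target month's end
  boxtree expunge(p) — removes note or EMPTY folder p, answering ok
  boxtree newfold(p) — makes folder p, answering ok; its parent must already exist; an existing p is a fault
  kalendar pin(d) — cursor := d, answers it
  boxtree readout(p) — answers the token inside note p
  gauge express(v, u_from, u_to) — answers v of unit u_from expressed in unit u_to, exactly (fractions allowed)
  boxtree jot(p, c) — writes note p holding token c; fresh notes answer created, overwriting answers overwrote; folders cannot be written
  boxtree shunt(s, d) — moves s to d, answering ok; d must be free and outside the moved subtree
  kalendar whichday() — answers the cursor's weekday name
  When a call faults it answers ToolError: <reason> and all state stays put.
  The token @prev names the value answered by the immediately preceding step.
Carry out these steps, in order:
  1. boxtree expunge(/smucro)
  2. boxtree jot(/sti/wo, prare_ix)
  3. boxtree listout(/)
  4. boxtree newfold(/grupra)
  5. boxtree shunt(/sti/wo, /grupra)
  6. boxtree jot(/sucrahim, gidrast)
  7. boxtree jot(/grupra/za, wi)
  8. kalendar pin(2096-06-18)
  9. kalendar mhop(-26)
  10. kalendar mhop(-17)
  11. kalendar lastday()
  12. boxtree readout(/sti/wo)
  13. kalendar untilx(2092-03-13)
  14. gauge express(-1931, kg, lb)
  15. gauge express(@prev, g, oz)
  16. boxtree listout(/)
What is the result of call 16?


// 1. boxtree expunge(p='/smucro') => ok
// 2. boxtree jot(p='/sti/wo', c='prare_ix') => created
// 3. boxtree listout(p='/') => [sti/]
// 4. boxtree newfold(p='/grupra') => ok
// 5. boxtree shunt(s='/sti/wo', d='/grupra') => ToolError: exists
// 6. boxtree jot(p='/sucrahim', c='gidrast') => created
// 7. boxtree jot(p='/grupra/za', c='wi') => created
// 8. kalendar pin(d='2096-06-18') => 2096-06-18
// 9. kalendar mhop(n='-26') => 2094-04-18
// 10. kalendar mhop(n='-17') => 2092-11-18
// 11. kalendar lastday() => 2092-11-30
// 12. boxtree readout(p='/sti/wo') => prare_ix
// 13. kalendar untilx(d='2092-03-13') => -262
// 14. gauge express(v='-1931', u_from='kg', u_to='lb') => -193100000000/45359237
// 15. gauge express(v='@prev', u_from='g', u_to='oz') => -308960000000000000/2057460381222169
// 16. boxtree listout(p='/') => [grupra/, sti/, sucrahim]

Answer: [grupra/, sti/, sucrahim]


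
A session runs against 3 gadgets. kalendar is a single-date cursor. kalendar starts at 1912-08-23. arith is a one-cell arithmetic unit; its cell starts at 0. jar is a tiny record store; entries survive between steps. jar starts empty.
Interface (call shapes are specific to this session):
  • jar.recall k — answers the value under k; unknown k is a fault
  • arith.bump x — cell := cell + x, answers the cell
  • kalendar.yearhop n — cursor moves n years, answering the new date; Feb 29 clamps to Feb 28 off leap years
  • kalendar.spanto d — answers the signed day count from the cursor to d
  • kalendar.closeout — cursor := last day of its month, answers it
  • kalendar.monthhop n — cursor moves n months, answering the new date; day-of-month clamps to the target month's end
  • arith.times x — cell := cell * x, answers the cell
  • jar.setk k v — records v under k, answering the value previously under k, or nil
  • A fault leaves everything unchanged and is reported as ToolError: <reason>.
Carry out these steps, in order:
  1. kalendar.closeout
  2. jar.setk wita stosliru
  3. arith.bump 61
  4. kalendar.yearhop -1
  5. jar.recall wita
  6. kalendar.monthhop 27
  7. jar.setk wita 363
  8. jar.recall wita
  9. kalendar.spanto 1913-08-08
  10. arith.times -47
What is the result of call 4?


Answer: 1911-08-31

Derivation:
I use closeout, and get 1912-08-31.
I invoke setk with k: wita, v: stosliru, which returns nil.
Next I call bump with x: 61, → 61.
I run yearhop with n: -1, — result: 1911-08-31.
I invoke recall with k: wita, giving stosliru.
Next I call monthhop with n: 27, giving 1913-11-30.
I call setk with k: wita, v: 363: stosliru.
Now I run recall with k: wita, and see 363.
I run spanto with d: 1913-08-08, and see -114.
Using times with x: -47, and see -2867.


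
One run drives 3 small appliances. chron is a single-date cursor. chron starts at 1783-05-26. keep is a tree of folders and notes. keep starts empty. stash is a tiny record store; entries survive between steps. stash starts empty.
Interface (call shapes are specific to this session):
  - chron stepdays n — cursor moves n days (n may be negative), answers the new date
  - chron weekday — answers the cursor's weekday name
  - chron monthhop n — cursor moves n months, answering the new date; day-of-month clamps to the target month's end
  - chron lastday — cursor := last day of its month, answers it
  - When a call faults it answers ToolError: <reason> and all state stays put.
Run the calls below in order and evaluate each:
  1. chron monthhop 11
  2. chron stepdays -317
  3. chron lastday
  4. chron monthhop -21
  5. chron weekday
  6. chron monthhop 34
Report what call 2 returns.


Answer: 1783-06-14

Derivation:
! 1. chron monthhop(n='11') ~> 1784-04-26
! 2. chron stepdays(n='-317') ~> 1783-06-14
! 3. chron lastday() ~> 1783-06-30
! 4. chron monthhop(n='-21') ~> 1781-09-30
! 5. chron weekday() ~> Sunday
! 6. chron monthhop(n='34') ~> 1784-07-30


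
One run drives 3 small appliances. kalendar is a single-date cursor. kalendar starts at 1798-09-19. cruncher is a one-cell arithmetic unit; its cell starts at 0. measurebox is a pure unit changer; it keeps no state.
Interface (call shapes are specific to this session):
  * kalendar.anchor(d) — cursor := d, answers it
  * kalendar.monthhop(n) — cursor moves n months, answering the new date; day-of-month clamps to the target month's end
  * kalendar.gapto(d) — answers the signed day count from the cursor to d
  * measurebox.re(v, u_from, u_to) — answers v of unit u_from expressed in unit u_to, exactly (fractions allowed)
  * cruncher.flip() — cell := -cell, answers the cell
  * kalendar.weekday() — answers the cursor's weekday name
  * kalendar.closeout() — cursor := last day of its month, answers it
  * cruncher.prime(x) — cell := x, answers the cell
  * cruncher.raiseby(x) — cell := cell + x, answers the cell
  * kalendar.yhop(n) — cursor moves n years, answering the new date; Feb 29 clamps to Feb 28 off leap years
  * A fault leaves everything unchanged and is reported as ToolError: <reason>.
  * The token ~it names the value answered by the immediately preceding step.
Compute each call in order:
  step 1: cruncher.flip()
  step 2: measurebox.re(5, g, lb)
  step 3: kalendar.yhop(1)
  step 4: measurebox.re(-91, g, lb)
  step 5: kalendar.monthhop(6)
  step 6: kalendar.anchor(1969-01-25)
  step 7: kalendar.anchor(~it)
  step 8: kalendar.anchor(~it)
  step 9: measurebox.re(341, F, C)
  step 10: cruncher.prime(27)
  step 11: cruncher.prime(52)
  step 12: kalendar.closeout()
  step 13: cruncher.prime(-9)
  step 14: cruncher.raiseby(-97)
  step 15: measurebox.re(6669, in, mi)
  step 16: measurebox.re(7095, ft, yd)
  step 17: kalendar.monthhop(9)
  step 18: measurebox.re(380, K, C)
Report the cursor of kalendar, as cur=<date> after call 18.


Answer: cur=1969-10-31

Derivation:
Then flip, giving 0.
Invoking re passing v='5', u_from='g', u_to='lb', → 500000/45359237.
I invoke yhop passing n='1', → 1799-09-19.
Using re passing v='-91', u_from='g', u_to='lb', — result: -1300000/6479891.
I use monthhop passing n='6', which returns 1800-03-19.
Then anchor passing d='1969-01-25', and observe 1969-01-25.
Calling anchor passing d='~it', giving 1969-01-25.
I try anchor passing d='~it', and see 1969-01-25.
Calling re passing v='341', u_from='F', u_to='C', and observe 515/3.
Next I call prime passing x='27', and observe 27.
Now I run prime passing x='52', which returns 52.
Then closeout(), and see 1969-01-31.
I run prime passing x='-9', which returns -9.
Now I run raiseby passing x='-97', — result: -106.
Now I run re passing v='6669', u_from='in', u_to='mi', yielding 741/7040.
I call re passing v='7095', u_from='ft', u_to='yd', → 2365.
I call monthhop passing n='9', giving 1969-10-31.
Next I call re passing v='380', u_from='K', u_to='C', yielding 2137/20.


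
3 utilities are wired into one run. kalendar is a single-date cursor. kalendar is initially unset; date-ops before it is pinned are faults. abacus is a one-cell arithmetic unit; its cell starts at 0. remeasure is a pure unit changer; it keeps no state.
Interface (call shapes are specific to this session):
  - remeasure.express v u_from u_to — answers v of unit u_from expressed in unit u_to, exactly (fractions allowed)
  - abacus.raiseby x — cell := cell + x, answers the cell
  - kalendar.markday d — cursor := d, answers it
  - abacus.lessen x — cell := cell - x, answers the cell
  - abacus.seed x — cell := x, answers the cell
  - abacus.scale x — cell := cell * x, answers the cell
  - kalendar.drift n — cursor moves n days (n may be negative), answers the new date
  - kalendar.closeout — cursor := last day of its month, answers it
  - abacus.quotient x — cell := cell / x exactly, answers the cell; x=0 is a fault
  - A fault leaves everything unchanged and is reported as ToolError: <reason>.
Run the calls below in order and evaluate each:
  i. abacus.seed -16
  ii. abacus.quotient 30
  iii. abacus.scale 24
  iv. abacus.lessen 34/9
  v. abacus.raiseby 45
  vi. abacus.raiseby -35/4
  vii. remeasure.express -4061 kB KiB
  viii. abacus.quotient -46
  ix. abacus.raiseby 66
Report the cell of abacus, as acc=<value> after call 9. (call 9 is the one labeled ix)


~$ seed x=-16
  -16
~$ quotient x=30
  -8/15
~$ scale x=24
  -64/5
~$ lessen x=34/9
  -746/45
~$ raiseby x=45
  1279/45
~$ raiseby x=-35/4
  3541/180
~$ express v=-4061 u_from=kB u_to=KiB
  -507625/128
~$ quotient x=-46
  -3541/8280
~$ raiseby x=66
  542939/8280

Answer: acc=542939/8280


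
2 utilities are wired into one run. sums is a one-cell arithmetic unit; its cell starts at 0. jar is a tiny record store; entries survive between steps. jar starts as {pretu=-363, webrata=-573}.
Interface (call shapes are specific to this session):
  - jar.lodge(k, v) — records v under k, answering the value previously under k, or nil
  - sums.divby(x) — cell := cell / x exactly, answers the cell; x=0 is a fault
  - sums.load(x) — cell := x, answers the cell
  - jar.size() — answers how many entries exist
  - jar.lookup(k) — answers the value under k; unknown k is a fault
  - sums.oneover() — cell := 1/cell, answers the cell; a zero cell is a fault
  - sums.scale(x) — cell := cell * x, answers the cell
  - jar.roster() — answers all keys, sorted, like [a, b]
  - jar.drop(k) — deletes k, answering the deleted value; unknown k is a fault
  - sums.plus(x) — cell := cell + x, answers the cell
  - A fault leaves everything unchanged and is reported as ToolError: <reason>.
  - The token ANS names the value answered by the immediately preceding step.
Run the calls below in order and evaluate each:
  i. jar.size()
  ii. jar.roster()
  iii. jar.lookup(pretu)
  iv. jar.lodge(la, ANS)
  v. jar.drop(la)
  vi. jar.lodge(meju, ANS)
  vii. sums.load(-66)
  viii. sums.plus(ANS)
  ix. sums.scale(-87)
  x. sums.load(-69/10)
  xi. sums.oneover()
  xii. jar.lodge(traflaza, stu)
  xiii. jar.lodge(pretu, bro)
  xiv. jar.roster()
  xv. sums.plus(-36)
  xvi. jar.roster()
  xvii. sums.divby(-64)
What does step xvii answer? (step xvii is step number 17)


Answer: 1247/2208

Derivation:
-- 1. jar.size() ~> 2
-- 2. jar.roster() ~> [pretu, webrata]
-- 3. jar.lookup(k='pretu') ~> -363
-- 4. jar.lodge(k='la', v='ANS') ~> nil
-- 5. jar.drop(k='la') ~> -363
-- 6. jar.lodge(k='meju', v='ANS') ~> nil
-- 7. sums.load(x='-66') ~> -66
-- 8. sums.plus(x='ANS') ~> -132
-- 9. sums.scale(x='-87') ~> 11484
-- 10. sums.load(x='-69/10') ~> -69/10
-- 11. sums.oneover() ~> -10/69
-- 12. jar.lodge(k='traflaza', v='stu') ~> nil
-- 13. jar.lodge(k='pretu', v='bro') ~> -363
-- 14. jar.roster() ~> [meju, pretu, traflaza, webrata]
-- 15. sums.plus(x='-36') ~> -2494/69
-- 16. jar.roster() ~> [meju, pretu, traflaza, webrata]
-- 17. sums.divby(x='-64') ~> 1247/2208


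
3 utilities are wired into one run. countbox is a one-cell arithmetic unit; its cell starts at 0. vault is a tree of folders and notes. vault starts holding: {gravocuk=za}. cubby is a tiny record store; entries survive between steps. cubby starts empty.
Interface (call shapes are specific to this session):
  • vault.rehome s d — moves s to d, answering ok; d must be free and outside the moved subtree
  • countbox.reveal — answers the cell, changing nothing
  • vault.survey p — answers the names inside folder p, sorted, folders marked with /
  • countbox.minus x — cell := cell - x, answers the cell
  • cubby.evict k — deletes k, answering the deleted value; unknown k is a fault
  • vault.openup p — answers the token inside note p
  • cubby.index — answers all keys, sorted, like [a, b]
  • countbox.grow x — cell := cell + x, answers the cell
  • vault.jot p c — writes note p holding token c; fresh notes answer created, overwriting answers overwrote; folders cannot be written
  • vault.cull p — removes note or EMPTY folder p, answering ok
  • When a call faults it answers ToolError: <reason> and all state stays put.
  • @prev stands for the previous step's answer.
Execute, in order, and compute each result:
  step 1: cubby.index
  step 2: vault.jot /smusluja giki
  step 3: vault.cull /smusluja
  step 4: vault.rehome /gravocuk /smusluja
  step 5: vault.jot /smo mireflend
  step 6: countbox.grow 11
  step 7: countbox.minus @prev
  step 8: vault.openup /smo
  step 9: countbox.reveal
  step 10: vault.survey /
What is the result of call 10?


Answer: [smo, smusluja]

Derivation:
CALL cubby.index[]
RET  []
CALL vault.jot[/smusluja; giki]
RET  created
CALL vault.cull[/smusluja]
RET  ok
CALL vault.rehome[/gravocuk; /smusluja]
RET  ok
CALL vault.jot[/smo; mireflend]
RET  created
CALL countbox.grow[11]
RET  11
CALL countbox.minus[@prev]
RET  0
CALL vault.openup[/smo]
RET  mireflend
CALL countbox.reveal[]
RET  0
CALL vault.survey[/]
RET  [smo, smusluja]


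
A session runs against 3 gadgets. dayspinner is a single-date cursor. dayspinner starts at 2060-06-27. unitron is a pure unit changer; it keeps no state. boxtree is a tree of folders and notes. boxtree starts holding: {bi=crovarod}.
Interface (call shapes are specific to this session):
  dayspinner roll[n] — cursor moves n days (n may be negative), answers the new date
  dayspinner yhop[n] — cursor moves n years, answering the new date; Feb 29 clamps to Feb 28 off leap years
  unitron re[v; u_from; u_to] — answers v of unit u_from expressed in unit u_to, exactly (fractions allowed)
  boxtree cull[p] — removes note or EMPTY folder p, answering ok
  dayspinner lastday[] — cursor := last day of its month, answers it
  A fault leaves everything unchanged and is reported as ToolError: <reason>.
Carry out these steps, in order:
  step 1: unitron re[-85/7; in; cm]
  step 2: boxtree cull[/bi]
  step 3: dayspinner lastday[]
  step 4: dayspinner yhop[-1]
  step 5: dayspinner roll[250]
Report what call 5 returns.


I invoke unitron re(v=-85/7, u_from=in, u_to=cm), giving -2159/70.
Calling boxtree cull(p=/bi), and see ok.
I run dayspinner lastday(), yielding 2060-06-30.
Now I run dayspinner yhop(n=-1), and see 2059-06-30.
Then dayspinner roll(n=250), which returns 2060-03-06.

Answer: 2060-03-06


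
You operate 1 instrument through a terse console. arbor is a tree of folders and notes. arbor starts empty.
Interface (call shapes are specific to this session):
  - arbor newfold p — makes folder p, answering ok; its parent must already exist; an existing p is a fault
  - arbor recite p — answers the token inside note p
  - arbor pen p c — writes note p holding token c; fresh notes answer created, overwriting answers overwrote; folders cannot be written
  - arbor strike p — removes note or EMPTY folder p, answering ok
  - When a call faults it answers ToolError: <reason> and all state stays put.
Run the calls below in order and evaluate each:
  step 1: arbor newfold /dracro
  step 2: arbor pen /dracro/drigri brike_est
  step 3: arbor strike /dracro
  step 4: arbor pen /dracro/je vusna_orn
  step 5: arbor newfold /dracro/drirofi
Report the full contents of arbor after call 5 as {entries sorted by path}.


$ arbor newfold p: /dracro
[out] ok
$ arbor pen p: /dracro/drigri c: brike_est
[out] created
$ arbor strike p: /dracro
[out] ToolError: not empty
$ arbor pen p: /dracro/je c: vusna_orn
[out] created
$ arbor newfold p: /dracro/drirofi
[out] ok

Answer: {dracro/, dracro/drigri=brike_est, dracro/drirofi/, dracro/je=vusna_orn}


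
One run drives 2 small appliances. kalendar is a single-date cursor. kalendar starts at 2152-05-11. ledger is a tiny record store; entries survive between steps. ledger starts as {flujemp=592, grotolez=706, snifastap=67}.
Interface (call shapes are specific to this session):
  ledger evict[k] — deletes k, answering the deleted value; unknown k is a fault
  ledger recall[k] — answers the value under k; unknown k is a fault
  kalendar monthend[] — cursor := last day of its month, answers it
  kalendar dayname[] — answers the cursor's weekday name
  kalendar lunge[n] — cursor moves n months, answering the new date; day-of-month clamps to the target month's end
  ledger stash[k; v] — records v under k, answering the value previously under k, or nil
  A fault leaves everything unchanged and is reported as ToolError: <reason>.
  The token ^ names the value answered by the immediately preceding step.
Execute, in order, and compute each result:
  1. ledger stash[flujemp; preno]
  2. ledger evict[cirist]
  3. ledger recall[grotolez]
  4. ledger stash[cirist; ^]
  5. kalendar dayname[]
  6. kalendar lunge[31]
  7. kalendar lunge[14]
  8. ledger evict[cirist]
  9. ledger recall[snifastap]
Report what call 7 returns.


% ledger stash k='flujemp' v='preno'
= 592
% ledger evict k='cirist'
= ToolError: no such key cirist
% ledger recall k='grotolez'
= 706
% ledger stash k='cirist' v='^'
= nil
% kalendar dayname
= Thursday
% kalendar lunge n='31'
= 2154-12-11
% kalendar lunge n='14'
= 2156-02-11
% ledger evict k='cirist'
= 706
% ledger recall k='snifastap'
= 67

Answer: 2156-02-11


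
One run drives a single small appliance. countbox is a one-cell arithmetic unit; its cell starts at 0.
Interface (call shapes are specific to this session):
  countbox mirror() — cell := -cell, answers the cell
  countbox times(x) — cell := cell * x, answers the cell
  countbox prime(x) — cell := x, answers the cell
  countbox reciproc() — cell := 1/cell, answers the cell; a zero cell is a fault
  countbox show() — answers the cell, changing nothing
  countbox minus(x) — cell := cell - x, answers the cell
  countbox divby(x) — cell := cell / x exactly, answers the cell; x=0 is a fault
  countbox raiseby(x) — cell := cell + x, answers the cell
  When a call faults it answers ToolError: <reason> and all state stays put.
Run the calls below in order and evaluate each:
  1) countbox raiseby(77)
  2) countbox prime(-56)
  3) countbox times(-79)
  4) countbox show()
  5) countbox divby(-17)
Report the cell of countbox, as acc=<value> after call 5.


Answer: acc=-4424/17

Derivation:
! countbox raiseby(77) : 77
! countbox prime(-56) : -56
! countbox times(-79) : 4424
! countbox show() : 4424
! countbox divby(-17) : -4424/17


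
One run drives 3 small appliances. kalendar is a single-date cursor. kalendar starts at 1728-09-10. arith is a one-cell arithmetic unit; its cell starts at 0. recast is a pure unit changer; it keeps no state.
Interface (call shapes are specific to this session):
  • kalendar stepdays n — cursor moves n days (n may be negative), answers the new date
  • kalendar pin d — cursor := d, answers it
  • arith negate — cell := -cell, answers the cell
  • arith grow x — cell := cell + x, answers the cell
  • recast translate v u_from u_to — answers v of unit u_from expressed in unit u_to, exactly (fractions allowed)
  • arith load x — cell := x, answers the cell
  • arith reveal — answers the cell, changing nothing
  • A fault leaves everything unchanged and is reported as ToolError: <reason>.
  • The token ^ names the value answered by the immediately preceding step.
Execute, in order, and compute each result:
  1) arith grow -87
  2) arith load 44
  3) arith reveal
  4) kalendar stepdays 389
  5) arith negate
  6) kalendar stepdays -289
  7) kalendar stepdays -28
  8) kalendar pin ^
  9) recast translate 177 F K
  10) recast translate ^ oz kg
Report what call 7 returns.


Answer: 1728-11-21

Derivation:
Act: arith grow[x→-87]
Obs: -87
Act: arith load[x→44]
Obs: 44
Act: arith reveal[]
Obs: 44
Act: kalendar stepdays[n→389]
Obs: 1729-10-04
Act: arith negate[]
Obs: -44
Act: kalendar stepdays[n→-289]
Obs: 1728-12-19
Act: kalendar stepdays[n→-28]
Obs: 1728-11-21
Act: kalendar pin[d→^]
Obs: 1728-11-21
Act: recast translate[v→177; u_from→F; u_to→K]
Obs: 63667/180
Act: recast translate[v→^; u_from→oz; u_to→kg]
Obs: 2887886542079/288000000000


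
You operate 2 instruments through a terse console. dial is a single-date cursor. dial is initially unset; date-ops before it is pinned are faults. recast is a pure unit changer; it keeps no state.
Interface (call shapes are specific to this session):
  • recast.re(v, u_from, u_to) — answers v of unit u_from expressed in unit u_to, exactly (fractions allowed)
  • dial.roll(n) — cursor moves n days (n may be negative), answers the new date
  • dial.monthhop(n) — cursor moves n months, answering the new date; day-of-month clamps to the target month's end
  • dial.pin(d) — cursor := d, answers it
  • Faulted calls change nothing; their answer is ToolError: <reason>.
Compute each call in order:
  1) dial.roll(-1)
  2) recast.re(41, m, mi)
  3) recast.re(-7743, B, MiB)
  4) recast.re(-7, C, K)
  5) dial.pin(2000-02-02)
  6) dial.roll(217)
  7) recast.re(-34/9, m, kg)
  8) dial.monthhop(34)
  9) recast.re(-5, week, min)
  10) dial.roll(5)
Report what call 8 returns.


Answer: 2003-07-06

Derivation:
I try dial.roll with n→-1, and see ToolError: no date set.
Next I call recast.re with v→41, u_from→m, u_to→mi, — result: 5125/201168.
I use recast.re with v→-7743, u_from→B, u_to→MiB: -7743/1048576.
Then recast.re with v→-7, u_from→C, u_to→K, → 5323/20.
Next I call dial.pin with d→2000-02-02, which returns 2000-02-02.
Then dial.roll with n→217, yielding 2000-09-06.
Calling recast.re with v→-34/9, u_from→m, u_to→kg, — result: ToolError: incompatible units.
Now I run dial.monthhop with n→34: 2003-07-06.
Invoking recast.re with v→-5, u_from→week, u_to→min, giving -50400.
I call dial.roll with n→5, and get 2003-07-11.


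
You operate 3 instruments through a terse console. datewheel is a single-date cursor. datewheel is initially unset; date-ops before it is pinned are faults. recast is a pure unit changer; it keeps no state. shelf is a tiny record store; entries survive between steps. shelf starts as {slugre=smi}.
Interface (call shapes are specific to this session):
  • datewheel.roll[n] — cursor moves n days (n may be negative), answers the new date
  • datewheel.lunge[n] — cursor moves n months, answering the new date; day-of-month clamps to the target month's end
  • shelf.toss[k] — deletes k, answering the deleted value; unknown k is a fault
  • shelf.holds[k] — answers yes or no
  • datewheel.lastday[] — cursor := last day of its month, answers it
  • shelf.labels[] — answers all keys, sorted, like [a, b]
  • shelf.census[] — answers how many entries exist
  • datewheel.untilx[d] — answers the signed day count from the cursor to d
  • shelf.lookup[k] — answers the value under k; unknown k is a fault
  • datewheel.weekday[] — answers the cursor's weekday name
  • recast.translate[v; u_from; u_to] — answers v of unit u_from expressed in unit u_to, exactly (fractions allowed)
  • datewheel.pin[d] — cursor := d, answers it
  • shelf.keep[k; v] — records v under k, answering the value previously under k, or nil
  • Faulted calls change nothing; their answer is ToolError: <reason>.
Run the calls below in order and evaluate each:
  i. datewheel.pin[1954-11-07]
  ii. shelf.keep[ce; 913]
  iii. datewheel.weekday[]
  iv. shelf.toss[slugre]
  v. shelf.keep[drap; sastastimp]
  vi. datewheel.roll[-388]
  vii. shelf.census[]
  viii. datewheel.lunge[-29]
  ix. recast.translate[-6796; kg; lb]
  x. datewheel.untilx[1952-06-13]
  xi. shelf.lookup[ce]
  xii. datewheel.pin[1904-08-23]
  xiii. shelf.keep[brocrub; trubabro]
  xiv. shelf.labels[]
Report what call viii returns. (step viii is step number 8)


Answer: 1951-05-15

Derivation:
Step: datewheel.pin[d=1954-11-07]
Result: 1954-11-07
Step: shelf.keep[k=ce; v=913]
Result: nil
Step: datewheel.weekday[]
Result: Sunday
Step: shelf.toss[k=slugre]
Result: smi
Step: shelf.keep[k=drap; v=sastastimp]
Result: nil
Step: datewheel.roll[n=-388]
Result: 1953-10-15
Step: shelf.census[]
Result: 2
Step: datewheel.lunge[n=-29]
Result: 1951-05-15
Step: recast.translate[v=-6796; u_from=kg; u_to=lb]
Result: -679600000000/45359237
Step: datewheel.untilx[d=1952-06-13]
Result: 395
Step: shelf.lookup[k=ce]
Result: 913
Step: datewheel.pin[d=1904-08-23]
Result: 1904-08-23
Step: shelf.keep[k=brocrub; v=trubabro]
Result: nil
Step: shelf.labels[]
Result: [brocrub, ce, drap]


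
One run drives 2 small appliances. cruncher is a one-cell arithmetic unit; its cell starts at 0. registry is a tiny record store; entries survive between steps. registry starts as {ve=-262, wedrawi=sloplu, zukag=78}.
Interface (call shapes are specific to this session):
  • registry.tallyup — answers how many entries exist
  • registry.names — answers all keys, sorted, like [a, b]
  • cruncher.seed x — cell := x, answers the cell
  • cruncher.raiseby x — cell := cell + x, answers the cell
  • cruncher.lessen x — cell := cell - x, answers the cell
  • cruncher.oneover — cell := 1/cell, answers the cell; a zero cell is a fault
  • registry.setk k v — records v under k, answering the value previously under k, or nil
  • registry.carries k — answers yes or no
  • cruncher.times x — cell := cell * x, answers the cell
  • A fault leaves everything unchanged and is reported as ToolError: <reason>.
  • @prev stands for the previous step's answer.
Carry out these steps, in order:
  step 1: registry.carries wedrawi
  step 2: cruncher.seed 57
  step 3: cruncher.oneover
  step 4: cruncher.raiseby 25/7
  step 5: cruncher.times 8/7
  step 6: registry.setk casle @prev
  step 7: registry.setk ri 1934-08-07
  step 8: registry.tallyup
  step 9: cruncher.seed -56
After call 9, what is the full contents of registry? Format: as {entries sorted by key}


Answer: {casle=11456/2793, ri=1934-08-07, ve=-262, wedrawi=sloplu, zukag=78}

Derivation:
// carries(k→wedrawi) -> yes
// seed(x→57) -> 57
// oneover() -> 1/57
// raiseby(x→25/7) -> 1432/399
// times(x→8/7) -> 11456/2793
// setk(k→casle, v→@prev) -> nil
// setk(k→ri, v→1934-08-07) -> nil
// tallyup() -> 5
// seed(x→-56) -> -56


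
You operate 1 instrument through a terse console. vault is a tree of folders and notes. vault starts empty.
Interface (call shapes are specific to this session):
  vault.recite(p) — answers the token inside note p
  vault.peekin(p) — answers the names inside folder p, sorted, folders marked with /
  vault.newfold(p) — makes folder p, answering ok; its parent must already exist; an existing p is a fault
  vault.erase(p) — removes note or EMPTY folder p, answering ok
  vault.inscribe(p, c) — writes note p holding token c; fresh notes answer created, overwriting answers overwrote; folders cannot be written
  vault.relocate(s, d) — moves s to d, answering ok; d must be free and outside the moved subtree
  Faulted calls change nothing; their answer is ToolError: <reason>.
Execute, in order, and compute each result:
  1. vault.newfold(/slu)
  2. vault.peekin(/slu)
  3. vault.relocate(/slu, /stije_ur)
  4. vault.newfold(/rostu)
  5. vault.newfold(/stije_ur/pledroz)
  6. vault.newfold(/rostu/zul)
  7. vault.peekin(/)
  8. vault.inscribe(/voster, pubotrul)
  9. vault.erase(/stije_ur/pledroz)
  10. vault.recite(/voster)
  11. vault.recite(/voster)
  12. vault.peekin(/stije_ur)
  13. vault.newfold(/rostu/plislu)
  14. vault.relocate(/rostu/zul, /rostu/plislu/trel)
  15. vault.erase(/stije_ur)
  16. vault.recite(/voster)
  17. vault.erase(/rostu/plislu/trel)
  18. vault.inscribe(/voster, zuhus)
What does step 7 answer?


Next I call newfold using p='/slu', → ok.
Then peekin using p='/slu', and observe [].
I run relocate using s='/slu', d='/stije_ur', and see ok.
Invoking newfold using p='/rostu', — result: ok.
Then newfold using p='/stije_ur/pledroz', — result: ok.
I call newfold using p='/rostu/zul', — result: ok.
I use peekin using p='/', and get [rostu/, stije_ur/].
Next I call inscribe using p='/voster', c='pubotrul', and get created.
I use erase using p='/stije_ur/pledroz', which returns ok.
Invoking recite using p='/voster', → pubotrul.
I call recite using p='/voster', and get pubotrul.
Now I run peekin using p='/stije_ur', and see [].
I use newfold using p='/rostu/plislu', and observe ok.
I use relocate using s='/rostu/zul', d='/rostu/plislu/trel', and get ok.
I invoke erase using p='/stije_ur', and get ok.
I try recite using p='/voster', yielding pubotrul.
I call erase using p='/rostu/plislu/trel', — result: ok.
I invoke inscribe using p='/voster', c='zuhus', yielding overwrote.

Answer: [rostu/, stije_ur/]


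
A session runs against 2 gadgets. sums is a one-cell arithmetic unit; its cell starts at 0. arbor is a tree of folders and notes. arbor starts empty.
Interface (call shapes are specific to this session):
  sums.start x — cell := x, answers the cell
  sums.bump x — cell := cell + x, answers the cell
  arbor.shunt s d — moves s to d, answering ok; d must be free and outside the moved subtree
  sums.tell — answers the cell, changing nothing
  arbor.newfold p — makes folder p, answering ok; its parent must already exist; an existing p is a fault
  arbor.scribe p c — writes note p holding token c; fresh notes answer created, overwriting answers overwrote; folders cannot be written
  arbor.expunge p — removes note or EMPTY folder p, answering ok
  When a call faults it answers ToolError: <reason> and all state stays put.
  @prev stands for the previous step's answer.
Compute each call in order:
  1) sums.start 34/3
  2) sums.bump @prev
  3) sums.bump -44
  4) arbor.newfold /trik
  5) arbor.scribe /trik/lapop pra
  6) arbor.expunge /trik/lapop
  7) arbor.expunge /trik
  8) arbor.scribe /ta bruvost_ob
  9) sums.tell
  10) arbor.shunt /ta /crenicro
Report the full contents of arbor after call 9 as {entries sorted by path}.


[in] start 34/3
[out] 34/3
[in] bump @prev
[out] 68/3
[in] bump -44
[out] -64/3
[in] newfold /trik
[out] ok
[in] scribe /trik/lapop pra
[out] created
[in] expunge /trik/lapop
[out] ok
[in] expunge /trik
[out] ok
[in] scribe /ta bruvost_ob
[out] created
[in] tell
[out] -64/3
[in] shunt /ta /crenicro
[out] ok

Answer: {ta=bruvost_ob}


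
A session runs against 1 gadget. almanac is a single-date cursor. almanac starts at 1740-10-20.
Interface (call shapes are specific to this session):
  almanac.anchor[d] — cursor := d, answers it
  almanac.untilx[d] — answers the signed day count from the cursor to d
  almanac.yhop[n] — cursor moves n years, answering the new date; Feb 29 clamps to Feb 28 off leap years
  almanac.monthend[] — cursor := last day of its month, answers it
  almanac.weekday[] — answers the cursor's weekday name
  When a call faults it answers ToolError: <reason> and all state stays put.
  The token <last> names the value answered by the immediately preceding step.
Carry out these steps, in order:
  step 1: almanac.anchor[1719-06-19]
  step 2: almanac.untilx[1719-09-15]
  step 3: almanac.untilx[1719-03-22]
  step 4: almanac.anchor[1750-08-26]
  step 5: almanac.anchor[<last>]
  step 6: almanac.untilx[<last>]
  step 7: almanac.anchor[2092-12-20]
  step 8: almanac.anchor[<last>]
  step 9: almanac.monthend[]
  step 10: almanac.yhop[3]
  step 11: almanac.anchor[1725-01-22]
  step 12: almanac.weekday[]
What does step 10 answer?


Answer: 2095-12-31

Derivation:
Step: anchor[d→1719-06-19]
Result: 1719-06-19
Step: untilx[d→1719-09-15]
Result: 88
Step: untilx[d→1719-03-22]
Result: -89
Step: anchor[d→1750-08-26]
Result: 1750-08-26
Step: anchor[d→<last>]
Result: 1750-08-26
Step: untilx[d→<last>]
Result: 0
Step: anchor[d→2092-12-20]
Result: 2092-12-20
Step: anchor[d→<last>]
Result: 2092-12-20
Step: monthend[]
Result: 2092-12-31
Step: yhop[n→3]
Result: 2095-12-31
Step: anchor[d→1725-01-22]
Result: 1725-01-22
Step: weekday[]
Result: Monday


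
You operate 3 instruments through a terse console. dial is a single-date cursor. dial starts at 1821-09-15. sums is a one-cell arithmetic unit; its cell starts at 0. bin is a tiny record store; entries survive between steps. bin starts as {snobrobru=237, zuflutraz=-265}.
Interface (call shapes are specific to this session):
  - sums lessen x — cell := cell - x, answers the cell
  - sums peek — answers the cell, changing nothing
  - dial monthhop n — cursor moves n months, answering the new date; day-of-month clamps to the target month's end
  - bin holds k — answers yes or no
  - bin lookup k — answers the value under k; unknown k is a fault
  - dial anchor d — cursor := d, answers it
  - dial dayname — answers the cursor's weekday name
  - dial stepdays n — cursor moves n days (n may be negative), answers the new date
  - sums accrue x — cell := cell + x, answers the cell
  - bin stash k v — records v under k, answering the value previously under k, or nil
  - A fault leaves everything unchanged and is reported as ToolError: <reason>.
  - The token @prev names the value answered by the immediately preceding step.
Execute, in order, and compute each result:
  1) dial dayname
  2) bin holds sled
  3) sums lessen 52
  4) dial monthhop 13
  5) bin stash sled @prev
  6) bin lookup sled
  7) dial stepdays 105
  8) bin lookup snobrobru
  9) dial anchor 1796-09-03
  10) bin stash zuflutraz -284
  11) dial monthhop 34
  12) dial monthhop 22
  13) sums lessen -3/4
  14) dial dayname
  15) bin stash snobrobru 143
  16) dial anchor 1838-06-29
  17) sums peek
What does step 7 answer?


Answer: 1823-01-28

Derivation:
# dial dayname() -> Saturday
# bin holds(sled) -> no
# sums lessen(52) -> -52
# dial monthhop(13) -> 1822-10-15
# bin stash(sled, @prev) -> nil
# bin lookup(sled) -> 1822-10-15
# dial stepdays(105) -> 1823-01-28
# bin lookup(snobrobru) -> 237
# dial anchor(1796-09-03) -> 1796-09-03
# bin stash(zuflutraz, -284) -> -265
# dial monthhop(34) -> 1799-07-03
# dial monthhop(22) -> 1801-05-03
# sums lessen(-3/4) -> -205/4
# dial dayname() -> Sunday
# bin stash(snobrobru, 143) -> 237
# dial anchor(1838-06-29) -> 1838-06-29
# sums peek() -> -205/4


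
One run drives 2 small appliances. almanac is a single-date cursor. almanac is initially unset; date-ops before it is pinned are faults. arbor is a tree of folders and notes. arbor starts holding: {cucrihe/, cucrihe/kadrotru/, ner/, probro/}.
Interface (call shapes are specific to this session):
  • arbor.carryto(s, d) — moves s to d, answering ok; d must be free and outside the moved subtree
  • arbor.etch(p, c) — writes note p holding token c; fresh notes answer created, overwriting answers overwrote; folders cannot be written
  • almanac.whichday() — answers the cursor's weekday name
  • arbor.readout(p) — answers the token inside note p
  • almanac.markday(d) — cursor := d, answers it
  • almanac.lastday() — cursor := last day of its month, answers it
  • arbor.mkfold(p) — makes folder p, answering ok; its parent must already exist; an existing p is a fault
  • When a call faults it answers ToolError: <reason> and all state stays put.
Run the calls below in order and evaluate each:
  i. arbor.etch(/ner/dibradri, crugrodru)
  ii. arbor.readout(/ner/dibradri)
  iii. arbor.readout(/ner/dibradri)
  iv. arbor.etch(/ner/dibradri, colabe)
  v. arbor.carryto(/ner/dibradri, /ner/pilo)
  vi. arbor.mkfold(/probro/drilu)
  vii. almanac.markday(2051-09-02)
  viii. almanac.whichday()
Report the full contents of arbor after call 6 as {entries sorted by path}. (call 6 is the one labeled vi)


Answer: {cucrihe/, cucrihe/kadrotru/, ner/, ner/pilo=colabe, probro/, probro/drilu/}

Derivation:
> arbor.etch /ner/dibradri crugrodru
[out] created
> arbor.readout /ner/dibradri
[out] crugrodru
> arbor.readout /ner/dibradri
[out] crugrodru
> arbor.etch /ner/dibradri colabe
[out] overwrote
> arbor.carryto /ner/dibradri /ner/pilo
[out] ok
> arbor.mkfold /probro/drilu
[out] ok
> almanac.markday 2051-09-02
[out] 2051-09-02
> almanac.whichday
[out] Saturday
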